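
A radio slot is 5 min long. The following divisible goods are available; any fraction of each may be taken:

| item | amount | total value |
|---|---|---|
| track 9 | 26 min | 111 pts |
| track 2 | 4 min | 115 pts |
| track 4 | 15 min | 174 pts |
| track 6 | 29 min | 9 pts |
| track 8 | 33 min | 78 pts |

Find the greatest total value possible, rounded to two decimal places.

126.60

Take in order of value per unit:
- track 2 (115/4 per unit): all 4 → value 115, running total 115.00
- track 4 (174/15 per unit): 1 of 15 → value 1×174/15 = 11.6000, running total 126.60
Total 126.60.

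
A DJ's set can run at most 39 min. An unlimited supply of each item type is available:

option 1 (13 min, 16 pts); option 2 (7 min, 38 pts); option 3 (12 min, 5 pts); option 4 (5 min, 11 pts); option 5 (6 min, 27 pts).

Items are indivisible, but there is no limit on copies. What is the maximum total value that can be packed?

Best value-per-unit is option 2 at 38/7; filling with it alone gives 5×38 = 190.
Optimal mix: 3×option 2 + 3×option 5 → duration 39, value 195.

195 pts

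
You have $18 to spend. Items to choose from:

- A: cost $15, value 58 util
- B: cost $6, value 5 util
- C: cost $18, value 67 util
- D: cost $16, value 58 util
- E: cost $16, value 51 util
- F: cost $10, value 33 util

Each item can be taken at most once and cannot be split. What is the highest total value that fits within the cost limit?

67 util

This is a 0/1 knapsack; check combinations near the capacity.
- C: cost 18, value 67
- A: cost 15, value 58
- D: cost 16, value 58
- E: cost 16, value 51
Best: 67 util.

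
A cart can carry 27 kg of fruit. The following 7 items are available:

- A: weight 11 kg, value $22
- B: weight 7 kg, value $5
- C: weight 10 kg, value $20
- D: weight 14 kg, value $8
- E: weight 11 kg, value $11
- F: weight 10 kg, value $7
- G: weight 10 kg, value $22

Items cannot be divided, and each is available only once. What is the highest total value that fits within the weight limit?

This is a 0/1 knapsack; check combinations near the capacity.
- B+C+G: weight 7+10+10=27, value 5+20+22=47
- A+G: weight 11+10=21, value 22+22=44
- C+G: weight 10+10=20, value 20+22=42
Best: $47.

$47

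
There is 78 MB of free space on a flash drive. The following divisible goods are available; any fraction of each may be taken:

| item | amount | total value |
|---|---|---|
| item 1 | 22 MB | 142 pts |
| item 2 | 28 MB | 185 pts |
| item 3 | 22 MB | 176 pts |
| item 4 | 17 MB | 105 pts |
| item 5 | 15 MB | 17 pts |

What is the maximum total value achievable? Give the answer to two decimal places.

540.06

Take in order of value per unit:
- item 3 (176/22 per unit): all 22 → value 176, running total 176.00
- item 2 (185/28 per unit): all 28 → value 185, running total 361.00
- item 1 (142/22 per unit): all 22 → value 142, running total 503.00
- item 4 (105/17 per unit): 6 of 17 → value 6×105/17 = 37.0588, running total 540.06
Total 540.06.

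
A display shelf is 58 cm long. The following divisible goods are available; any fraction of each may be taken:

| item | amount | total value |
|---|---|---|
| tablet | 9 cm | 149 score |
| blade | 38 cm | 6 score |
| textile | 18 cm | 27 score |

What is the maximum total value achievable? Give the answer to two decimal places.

180.89

Take in order of value per unit:
- tablet (149/9 per unit): all 9 → value 149, running total 149.00
- textile (27/18 per unit): all 18 → value 27, running total 176.00
- blade (6/38 per unit): 31 of 38 → value 31×6/38 = 4.8947, running total 180.89
Total 180.89.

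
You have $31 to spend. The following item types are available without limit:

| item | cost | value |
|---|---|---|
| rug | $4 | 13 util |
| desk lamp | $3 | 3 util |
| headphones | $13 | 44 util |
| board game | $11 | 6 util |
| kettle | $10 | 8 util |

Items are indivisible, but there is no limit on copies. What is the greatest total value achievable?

Best value-per-unit is headphones at 44/13; filling with it alone gives 2×44 = 88.
Optimal mix: 1×rug + 2×headphones → cost 30, value 101.

101 util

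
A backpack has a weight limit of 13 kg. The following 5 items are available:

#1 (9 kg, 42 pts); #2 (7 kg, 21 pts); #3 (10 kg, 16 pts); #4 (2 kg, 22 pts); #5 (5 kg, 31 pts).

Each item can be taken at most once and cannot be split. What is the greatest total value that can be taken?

64 pts

This is a 0/1 knapsack; check combinations near the capacity.
- #1+#4: weight 9+2=11, value 42+22=64
- #4+#5: weight 2+5=7, value 22+31=53
- #2+#5: weight 7+5=12, value 21+31=52
- #2+#4: weight 7+2=9, value 21+22=43
- #1: weight 9, value 42
Best: 64 pts.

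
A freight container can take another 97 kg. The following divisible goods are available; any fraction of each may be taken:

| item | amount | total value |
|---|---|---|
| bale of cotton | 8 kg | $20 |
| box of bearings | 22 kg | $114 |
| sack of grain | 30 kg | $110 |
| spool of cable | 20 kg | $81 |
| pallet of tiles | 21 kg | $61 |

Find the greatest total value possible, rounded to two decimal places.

Take in order of value per unit:
- box of bearings (114/22 per unit): all 22 → value 114, running total 114.00
- spool of cable (81/20 per unit): all 20 → value 81, running total 195.00
- sack of grain (110/30 per unit): all 30 → value 110, running total 305.00
- pallet of tiles (61/21 per unit): all 21 → value 61, running total 366.00
- bale of cotton (20/8 per unit): 4 of 8 → value 4×20/8 = 10.0000, running total 376.00
Total 376.00.

376.00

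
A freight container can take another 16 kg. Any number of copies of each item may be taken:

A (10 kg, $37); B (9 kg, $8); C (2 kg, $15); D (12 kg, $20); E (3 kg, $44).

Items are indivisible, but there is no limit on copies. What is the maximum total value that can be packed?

Best value-per-unit is E at 44/3, and filling with it alone uses weight 5×3=15. No mix of the others beats 5×44 = 220.

$220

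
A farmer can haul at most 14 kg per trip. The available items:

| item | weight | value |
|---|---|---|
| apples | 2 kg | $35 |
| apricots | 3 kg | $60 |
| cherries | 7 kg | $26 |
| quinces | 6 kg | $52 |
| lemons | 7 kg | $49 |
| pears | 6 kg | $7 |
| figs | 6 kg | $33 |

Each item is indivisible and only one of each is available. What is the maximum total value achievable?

This is a 0/1 knapsack; check combinations near the capacity.
- apples+apricots+quinces: weight 2+3+6=11, value 35+60+52=147
- apples+apricots+lemons: weight 2+3+7=12, value 35+60+49=144
- apples+apricots+figs: weight 2+3+6=11, value 35+60+33=128
- apples+apricots+cherries: weight 2+3+7=12, value 35+60+26=121
Best: $147.

$147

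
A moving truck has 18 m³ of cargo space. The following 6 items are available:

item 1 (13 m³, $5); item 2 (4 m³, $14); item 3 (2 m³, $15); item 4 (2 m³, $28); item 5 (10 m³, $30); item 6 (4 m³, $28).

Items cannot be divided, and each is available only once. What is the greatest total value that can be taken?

$101

This is a 0/1 knapsack; check combinations near the capacity.
- item 3+item 4+item 5+item 6: volume 2+2+10+4=18, value 15+28+30+28=101
- item 2+item 3+item 4+item 5: volume 4+2+2+10=18, value 14+15+28+30=87
- item 4+item 5+item 6: volume 2+10+4=16, value 28+30+28=86
- item 2+item 3+item 4+item 6: volume 4+2+2+4=12, value 14+15+28+28=85
- item 3+item 4+item 5: volume 2+2+10=14, value 15+28+30=73
Best: $101.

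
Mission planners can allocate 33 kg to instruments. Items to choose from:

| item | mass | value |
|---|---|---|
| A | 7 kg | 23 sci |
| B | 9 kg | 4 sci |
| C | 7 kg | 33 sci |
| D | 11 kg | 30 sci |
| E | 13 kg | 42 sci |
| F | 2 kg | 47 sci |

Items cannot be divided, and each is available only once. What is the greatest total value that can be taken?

Check high-value combinations within 33 kg:
- C+D+E+F: mass 7+11+13+2=33, value 33+30+42+47=152
- A+C+E+F: mass 7+7+13+2=29, value 23+33+42+47=145
- A+D+E+F: mass 7+11+13+2=33, value 23+30+42+47=142
Best: 152 sci.

152 sci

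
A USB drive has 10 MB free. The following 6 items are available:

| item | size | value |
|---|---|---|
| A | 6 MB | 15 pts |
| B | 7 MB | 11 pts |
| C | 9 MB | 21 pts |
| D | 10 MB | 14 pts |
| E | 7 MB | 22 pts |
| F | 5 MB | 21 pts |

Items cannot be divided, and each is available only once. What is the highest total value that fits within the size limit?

22 pts

Check high-value combinations within 10 MB:
- E: size 7, value 22
- F: size 5, value 21
- C: size 9, value 21
Best: 22 pts.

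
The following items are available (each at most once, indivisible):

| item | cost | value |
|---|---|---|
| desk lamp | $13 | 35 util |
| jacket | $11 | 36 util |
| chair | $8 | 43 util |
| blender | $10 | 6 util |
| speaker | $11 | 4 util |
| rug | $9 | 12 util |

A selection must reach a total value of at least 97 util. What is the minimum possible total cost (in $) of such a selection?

Subsets with value ≥ 97, sorted by total cost:
- desk lamp+jacket+chair: cost 32, value 114
- jacket+chair+blender+rug: cost 38, value 97
Minimum cost: 32 $.

32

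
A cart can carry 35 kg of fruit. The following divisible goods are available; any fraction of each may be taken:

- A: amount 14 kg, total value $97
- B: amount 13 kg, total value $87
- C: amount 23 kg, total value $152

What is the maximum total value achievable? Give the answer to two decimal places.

Take in order of value per unit:
- A (97/14 per unit): all 14 → value 97, running total 97.00
- B (87/13 per unit): all 13 → value 87, running total 184.00
- C (152/23 per unit): 8 of 23 → value 8×152/23 = 52.8696, running total 236.87
Total 236.87.

236.87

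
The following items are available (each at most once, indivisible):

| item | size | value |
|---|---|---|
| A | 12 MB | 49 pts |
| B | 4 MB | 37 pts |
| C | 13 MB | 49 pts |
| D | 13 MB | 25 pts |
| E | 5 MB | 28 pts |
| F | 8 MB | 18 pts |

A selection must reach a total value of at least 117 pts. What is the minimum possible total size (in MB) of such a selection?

Subsets with value ≥ 117, sorted by total size:
- A+B+C: size 29, value 135
- A+B+E+F: size 29, value 132
- B+C+E+F: size 30, value 132
- A+C+E: size 30, value 126
Minimum size: 29 MB.

29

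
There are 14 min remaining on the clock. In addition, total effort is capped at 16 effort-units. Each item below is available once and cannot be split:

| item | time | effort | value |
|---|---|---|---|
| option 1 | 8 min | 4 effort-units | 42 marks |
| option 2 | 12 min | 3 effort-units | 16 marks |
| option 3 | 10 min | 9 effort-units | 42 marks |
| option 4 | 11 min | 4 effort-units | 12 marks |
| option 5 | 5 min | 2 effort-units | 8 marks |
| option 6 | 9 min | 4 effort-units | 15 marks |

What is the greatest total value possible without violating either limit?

50 marks

Feasible sets respecting both limits:
- option 1+option 5: time 13, effort 6, value 50
- option 1: time 8, effort 4, value 42
- option 3: time 10, effort 9, value 42
Best: 50 marks.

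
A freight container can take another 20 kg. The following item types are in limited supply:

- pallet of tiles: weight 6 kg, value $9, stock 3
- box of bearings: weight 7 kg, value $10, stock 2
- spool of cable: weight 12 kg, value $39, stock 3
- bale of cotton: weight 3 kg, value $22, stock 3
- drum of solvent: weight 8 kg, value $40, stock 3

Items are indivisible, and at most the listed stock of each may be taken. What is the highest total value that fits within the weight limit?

$106

Best selections within weight 20 and stock limits:
- 3×bale of cotton + 1×drum of solvent: weight 17, value 106
- 1×bale of cotton + 2×drum of solvent: weight 19, value 102
Best: $106.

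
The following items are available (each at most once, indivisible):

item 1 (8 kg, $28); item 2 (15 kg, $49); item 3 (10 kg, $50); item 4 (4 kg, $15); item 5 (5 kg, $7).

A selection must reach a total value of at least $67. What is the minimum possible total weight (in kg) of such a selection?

Subsets with value ≥ 67, sorted by total weight:
- item 1+item 3: weight 18, value 78
- item 3+item 4+item 5: weight 19, value 72
Minimum weight: 18 kg.

18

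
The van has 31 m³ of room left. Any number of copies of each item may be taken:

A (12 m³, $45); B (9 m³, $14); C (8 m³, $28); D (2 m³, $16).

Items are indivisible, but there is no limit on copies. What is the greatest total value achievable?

Best value-per-unit is D at 16/2, and filling with it alone uses volume 15×2=30. No mix of the others beats 15×16 = 240.

$240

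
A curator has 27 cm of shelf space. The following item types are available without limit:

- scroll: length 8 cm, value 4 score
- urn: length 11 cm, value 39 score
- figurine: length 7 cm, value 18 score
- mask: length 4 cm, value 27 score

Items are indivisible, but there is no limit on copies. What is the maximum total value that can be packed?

162 score

Best value-per-unit is mask at 27/4, and filling with it alone uses length 6×4=24. No mix of the others beats 6×27 = 162.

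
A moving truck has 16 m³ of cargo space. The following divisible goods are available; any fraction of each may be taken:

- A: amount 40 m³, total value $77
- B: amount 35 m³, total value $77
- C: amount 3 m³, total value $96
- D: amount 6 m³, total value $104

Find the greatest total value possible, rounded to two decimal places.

215.40

Take in order of value per unit:
- C (96/3 per unit): all 3 → value 96, running total 96.00
- D (104/6 per unit): all 6 → value 104, running total 200.00
- B (77/35 per unit): 7 of 35 → value 7×77/35 = 15.4000, running total 215.40
Total 215.40.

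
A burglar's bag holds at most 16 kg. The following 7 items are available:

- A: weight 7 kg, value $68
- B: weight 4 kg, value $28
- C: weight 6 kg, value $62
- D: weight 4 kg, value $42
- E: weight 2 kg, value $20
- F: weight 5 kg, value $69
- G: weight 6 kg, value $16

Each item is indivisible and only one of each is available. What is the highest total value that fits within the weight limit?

Check high-value combinations within 16 kg:
- A+D+F: weight 7+4+5=16, value 68+42+69=179
- C+D+F: weight 6+4+5=15, value 62+42+69=173
- A+B+F: weight 7+4+5=16, value 68+28+69=165
- B+C+F: weight 4+6+5=15, value 28+62+69=159
Best: $179.

$179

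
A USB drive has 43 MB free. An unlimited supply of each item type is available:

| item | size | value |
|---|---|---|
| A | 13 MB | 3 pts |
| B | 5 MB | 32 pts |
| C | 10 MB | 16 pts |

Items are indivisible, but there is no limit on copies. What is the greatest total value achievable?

256 pts

Best value-per-unit is B at 32/5, and filling with it alone uses size 8×5=40. No mix of the others beats 8×32 = 256.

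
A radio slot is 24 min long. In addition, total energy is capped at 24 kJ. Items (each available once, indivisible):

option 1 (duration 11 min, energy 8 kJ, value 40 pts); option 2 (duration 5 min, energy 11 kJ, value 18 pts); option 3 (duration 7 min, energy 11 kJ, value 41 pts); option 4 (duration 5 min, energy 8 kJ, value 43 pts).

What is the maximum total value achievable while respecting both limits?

Feasible sets respecting both limits:
- option 3+option 4: duration 12, energy 19, value 84
- option 1+option 4: duration 16, energy 16, value 83
- option 1+option 3: duration 18, energy 19, value 81
- option 2+option 4: duration 10, energy 19, value 61
Best: 84 pts.

84 pts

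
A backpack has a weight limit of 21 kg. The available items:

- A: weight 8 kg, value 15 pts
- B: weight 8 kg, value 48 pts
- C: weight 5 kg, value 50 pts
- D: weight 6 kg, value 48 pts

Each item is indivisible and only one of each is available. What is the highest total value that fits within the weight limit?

Check high-value combinations within 21 kg:
- B+C+D: weight 8+5+6=19, value 48+50+48=146
- A+C+D: weight 8+5+6=19, value 15+50+48=113
- A+B+C: weight 8+8+5=21, value 15+48+50=113
- C+D: weight 5+6=11, value 50+48=98
Best: 146 pts.

146 pts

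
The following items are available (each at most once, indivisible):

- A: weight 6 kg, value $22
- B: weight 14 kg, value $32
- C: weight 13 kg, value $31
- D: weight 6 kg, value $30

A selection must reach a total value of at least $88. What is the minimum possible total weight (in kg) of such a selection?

33

Subsets with value ≥ 88, sorted by total weight:
- B+C+D: weight 33, value 93
- A+B+C+D: weight 39, value 115
Minimum weight: 33 kg.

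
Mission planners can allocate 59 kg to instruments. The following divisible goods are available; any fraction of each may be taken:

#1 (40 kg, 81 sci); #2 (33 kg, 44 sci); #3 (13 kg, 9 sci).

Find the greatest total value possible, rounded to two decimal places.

106.33

Take in order of value per unit:
- #1 (81/40 per unit): all 40 → value 81, running total 81.00
- #2 (44/33 per unit): 19 of 33 → value 19×44/33 = 25.3333, running total 106.33
Total 106.33.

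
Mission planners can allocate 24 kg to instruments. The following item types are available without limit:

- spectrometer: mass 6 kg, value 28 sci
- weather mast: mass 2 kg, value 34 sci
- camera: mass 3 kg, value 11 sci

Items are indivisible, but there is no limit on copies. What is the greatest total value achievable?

408 sci

Best value-per-unit is weather mast at 34/2, and filling with it alone uses mass 12×2=24. No mix of the others beats 12×34 = 408.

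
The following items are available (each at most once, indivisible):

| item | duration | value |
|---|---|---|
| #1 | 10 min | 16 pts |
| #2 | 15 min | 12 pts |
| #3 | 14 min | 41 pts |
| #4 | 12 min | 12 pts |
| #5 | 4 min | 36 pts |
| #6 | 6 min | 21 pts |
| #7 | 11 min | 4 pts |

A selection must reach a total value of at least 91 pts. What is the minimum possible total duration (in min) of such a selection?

24

Subsets with value ≥ 91, sorted by total duration:
- #3+#5+#6: duration 24, value 98
- #1+#3+#5: duration 28, value 93
Minimum duration: 24 min.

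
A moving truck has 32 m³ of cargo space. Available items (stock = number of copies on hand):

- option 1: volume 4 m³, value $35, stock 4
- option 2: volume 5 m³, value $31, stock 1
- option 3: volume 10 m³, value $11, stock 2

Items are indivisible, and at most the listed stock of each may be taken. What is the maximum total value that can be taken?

Top feasible selections:
- 4×option 1 + 1×option 2 + 1×option 3: volume 31, value 182
- 4×option 1 + 1×option 2: volume 21, value 171
- 4×option 1 + 1×option 3: volume 26, value 151
Best: $182.

$182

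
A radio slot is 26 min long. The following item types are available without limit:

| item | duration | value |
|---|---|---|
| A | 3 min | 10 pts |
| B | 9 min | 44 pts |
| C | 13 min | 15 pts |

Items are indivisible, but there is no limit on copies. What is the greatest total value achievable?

Best value-per-unit is B at 44/9; filling with it alone gives 2×44 = 88.
Optimal mix: 2×A + 2×B → duration 24, value 108.

108 pts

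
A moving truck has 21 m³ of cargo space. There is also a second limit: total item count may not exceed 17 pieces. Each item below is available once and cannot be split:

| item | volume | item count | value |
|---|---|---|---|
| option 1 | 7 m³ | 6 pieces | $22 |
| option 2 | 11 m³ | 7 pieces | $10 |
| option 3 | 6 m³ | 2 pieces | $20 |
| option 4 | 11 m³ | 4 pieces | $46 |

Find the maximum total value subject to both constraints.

Feasible sets respecting both limits:
- option 1+option 4: volume 18, item count 10, value 68
- option 3+option 4: volume 17, item count 6, value 66
- option 4: volume 11, item count 4, value 46
Best: $68.

$68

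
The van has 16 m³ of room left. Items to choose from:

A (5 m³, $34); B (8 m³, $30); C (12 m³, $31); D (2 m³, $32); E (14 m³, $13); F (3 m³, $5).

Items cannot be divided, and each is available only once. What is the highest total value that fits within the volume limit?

Check high-value combinations within 16 m³:
- A+B+D: volume 5+8+2=15, value 34+30+32=96
- A+D+F: volume 5+2+3=10, value 34+32+5=71
- A+B+F: volume 5+8+3=16, value 34+30+5=69
- B+D+F: volume 8+2+3=13, value 30+32+5=67
Best: $96.

$96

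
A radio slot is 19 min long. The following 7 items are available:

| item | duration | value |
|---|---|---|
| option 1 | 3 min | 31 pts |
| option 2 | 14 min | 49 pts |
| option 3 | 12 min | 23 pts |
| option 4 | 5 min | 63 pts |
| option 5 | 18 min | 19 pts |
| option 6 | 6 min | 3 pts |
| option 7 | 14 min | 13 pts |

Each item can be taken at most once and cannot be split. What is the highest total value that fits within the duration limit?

112 pts

This is a 0/1 knapsack; check combinations near the capacity.
- option 2+option 4: duration 14+5=19, value 49+63=112
- option 1+option 4+option 6: duration 3+5+6=14, value 31+63+3=97
- option 1+option 4: duration 3+5=8, value 31+63=94
- option 3+option 4: duration 12+5=17, value 23+63=86
- option 1+option 2: duration 3+14=17, value 31+49=80
Best: 112 pts.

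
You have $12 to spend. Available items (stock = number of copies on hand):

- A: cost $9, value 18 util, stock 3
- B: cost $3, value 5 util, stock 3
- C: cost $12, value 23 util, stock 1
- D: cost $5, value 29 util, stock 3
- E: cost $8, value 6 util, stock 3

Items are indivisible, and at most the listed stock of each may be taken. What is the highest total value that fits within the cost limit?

58 util

Best selections within cost 12 and stock limits:
- 2×D: cost 10, value 58
- 2×B + 1×D: cost 11, value 39
- 1×B + 1×D: cost 8, value 34
Best: 58 util.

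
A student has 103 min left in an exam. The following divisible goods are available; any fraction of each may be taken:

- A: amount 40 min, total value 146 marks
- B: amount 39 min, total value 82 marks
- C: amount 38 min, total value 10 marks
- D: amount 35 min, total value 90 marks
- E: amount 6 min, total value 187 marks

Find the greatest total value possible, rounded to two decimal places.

Take in order of value per unit:
- E (187/6 per unit): all 6 → value 187, running total 187.00
- A (146/40 per unit): all 40 → value 146, running total 333.00
- D (90/35 per unit): all 35 → value 90, running total 423.00
- B (82/39 per unit): 22 of 39 → value 22×82/39 = 46.2564, running total 469.26
Total 469.26.

469.26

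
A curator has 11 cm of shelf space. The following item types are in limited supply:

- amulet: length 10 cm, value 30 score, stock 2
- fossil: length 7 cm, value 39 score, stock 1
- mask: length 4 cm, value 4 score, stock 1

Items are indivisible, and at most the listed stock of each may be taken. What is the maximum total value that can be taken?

43 score

Top feasible selections:
- 1×fossil + 1×mask: length 11, value 43
- 1×fossil: length 7, value 39
- 1×amulet: length 10, value 30
Best: 43 score.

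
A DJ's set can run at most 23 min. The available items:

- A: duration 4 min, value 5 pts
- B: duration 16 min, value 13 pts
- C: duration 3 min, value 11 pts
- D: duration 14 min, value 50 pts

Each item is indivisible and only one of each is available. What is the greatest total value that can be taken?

This is a 0/1 knapsack; check combinations near the capacity.
- A+C+D: duration 4+3+14=21, value 5+11+50=66
- C+D: duration 3+14=17, value 11+50=61
- A+D: duration 4+14=18, value 5+50=55
- D: duration 14, value 50
- A+B+C: duration 4+16+3=23, value 5+13+11=29
Best: 66 pts.

66 pts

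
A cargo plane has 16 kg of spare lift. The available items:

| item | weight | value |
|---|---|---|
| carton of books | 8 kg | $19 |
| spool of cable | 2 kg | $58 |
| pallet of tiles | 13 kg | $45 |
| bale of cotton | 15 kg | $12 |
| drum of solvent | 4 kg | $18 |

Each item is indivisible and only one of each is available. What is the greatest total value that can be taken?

$103

Check high-value combinations within 16 kg:
- spool of cable+pallet of tiles: weight 2+13=15, value 58+45=103
- carton of books+spool of cable+drum of solvent: weight 8+2+4=14, value 19+58+18=95
- carton of books+spool of cable: weight 8+2=10, value 19+58=77
Best: $103.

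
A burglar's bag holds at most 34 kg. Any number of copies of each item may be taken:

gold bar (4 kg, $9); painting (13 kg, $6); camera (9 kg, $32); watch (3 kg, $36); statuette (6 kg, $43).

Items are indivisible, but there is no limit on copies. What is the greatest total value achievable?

$396

Best value-per-unit is watch at 36/3, and filling with it alone uses weight 11×3=33. No mix of the others beats 11×36 = 396.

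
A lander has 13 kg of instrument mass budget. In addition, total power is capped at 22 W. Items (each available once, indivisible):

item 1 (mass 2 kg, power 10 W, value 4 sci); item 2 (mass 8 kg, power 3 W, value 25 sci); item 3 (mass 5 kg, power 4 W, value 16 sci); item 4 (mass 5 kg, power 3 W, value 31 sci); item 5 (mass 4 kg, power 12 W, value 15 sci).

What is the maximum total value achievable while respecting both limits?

56 sci

Feasible sets respecting both limits:
- item 2+item 4: mass 13, power 6, value 56
- item 1+item 3+item 4: mass 12, power 17, value 51
- item 3+item 4: mass 10, power 7, value 47
- item 4+item 5: mass 9, power 15, value 46
Best: 56 sci.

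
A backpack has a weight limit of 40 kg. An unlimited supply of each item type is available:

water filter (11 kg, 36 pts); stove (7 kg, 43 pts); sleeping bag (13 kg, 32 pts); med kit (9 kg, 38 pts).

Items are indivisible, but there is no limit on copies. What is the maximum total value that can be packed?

215 pts

Best value-per-unit is stove at 43/7, and filling with it alone uses weight 5×7=35. No mix of the others beats 5×43 = 215.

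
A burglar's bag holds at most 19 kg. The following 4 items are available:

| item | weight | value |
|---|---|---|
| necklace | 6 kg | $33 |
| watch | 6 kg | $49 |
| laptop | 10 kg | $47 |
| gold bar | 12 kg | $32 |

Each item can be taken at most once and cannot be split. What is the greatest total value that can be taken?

This is a 0/1 knapsack; check combinations near the capacity.
- watch+laptop: weight 6+10=16, value 49+47=96
- necklace+watch: weight 6+6=12, value 33+49=82
- watch+gold bar: weight 6+12=18, value 49+32=81
- necklace+laptop: weight 6+10=16, value 33+47=80
- necklace+gold bar: weight 6+12=18, value 33+32=65
Best: $96.

$96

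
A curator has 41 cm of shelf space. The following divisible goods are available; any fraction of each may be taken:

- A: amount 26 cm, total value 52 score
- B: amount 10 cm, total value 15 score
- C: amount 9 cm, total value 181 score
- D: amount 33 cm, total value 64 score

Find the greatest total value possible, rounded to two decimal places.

244.64

Take in order of value per unit:
- C (181/9 per unit): all 9 → value 181, running total 181.00
- A (52/26 per unit): all 26 → value 52, running total 233.00
- D (64/33 per unit): 6 of 33 → value 6×64/33 = 11.6364, running total 244.64
Total 244.64.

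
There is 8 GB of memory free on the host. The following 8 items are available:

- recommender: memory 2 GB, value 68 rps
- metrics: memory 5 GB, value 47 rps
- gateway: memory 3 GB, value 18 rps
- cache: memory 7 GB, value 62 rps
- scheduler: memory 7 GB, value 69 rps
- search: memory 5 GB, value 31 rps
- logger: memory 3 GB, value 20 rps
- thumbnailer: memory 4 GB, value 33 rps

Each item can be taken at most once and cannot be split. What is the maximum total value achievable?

115 rps

Check high-value combinations within 8 GB:
- recommender+metrics: memory 2+5=7, value 68+47=115
- recommender+gateway+logger: memory 2+3+3=8, value 68+18+20=106
- recommender+thumbnailer: memory 2+4=6, value 68+33=101
- recommender+search: memory 2+5=7, value 68+31=99
- recommender+logger: memory 2+3=5, value 68+20=88
Best: 115 rps.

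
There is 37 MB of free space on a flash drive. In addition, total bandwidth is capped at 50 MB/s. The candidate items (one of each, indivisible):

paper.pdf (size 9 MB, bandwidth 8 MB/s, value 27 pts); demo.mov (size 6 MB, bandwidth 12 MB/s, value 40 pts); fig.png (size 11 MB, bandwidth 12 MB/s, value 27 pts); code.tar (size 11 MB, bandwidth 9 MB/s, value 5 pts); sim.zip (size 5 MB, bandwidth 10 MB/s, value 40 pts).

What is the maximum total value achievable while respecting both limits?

Feasible sets respecting both limits:
- paper.pdf+demo.mov+fig.png+sim.zip: size 31, bandwidth 42, value 134
- paper.pdf+demo.mov+code.tar+sim.zip: size 31, bandwidth 39, value 112
- demo.mov+fig.png+code.tar+sim.zip: size 33, bandwidth 43, value 112
- paper.pdf+demo.mov+sim.zip: size 20, bandwidth 30, value 107
Best: 134 pts.

134 pts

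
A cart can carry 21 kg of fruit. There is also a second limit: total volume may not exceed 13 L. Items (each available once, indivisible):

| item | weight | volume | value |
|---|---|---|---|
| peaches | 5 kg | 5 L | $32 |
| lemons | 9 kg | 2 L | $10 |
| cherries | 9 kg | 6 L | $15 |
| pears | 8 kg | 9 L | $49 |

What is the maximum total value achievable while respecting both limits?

$59

Feasible sets respecting both limits:
- lemons+pears: weight 17, volume 11, value 59
- pears: weight 8, volume 9, value 49
- peaches+cherries: weight 14, volume 11, value 47
- peaches+lemons: weight 14, volume 7, value 42
Best: $59.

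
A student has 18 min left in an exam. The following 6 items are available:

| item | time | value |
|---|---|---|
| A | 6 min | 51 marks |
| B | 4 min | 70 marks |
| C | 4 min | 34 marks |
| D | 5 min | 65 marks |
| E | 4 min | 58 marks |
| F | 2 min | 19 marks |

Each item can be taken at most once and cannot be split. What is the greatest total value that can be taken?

227 marks

Check high-value combinations within 18 min:
- B+C+D+E: time 4+4+5+4=17, value 70+34+65+58=227
- A+B+C+E: time 6+4+4+4=18, value 51+70+34+58=213
- B+D+E+F: time 4+5+4+2=15, value 70+65+58+19=212
Best: 227 marks.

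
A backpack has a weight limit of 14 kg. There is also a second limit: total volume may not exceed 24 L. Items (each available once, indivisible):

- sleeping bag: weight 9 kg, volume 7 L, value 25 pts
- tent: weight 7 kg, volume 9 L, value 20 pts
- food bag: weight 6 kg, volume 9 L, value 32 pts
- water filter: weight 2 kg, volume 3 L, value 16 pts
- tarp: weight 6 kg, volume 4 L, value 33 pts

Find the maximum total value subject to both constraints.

Feasible sets respecting both limits:
- food bag+water filter+tarp: weight 14, volume 16, value 81
- food bag+tarp: weight 12, volume 13, value 65
- tent+tarp: weight 13, volume 13, value 53
Best: 81 pts.

81 pts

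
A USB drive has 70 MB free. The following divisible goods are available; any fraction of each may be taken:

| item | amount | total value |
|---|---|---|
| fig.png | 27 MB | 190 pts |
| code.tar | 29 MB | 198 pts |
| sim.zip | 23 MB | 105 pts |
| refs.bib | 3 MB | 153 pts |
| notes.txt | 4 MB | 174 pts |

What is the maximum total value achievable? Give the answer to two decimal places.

746.96

Take in order of value per unit:
- refs.bib (153/3 per unit): all 3 → value 153, running total 153.00
- notes.txt (174/4 per unit): all 4 → value 174, running total 327.00
- fig.png (190/27 per unit): all 27 → value 190, running total 517.00
- code.tar (198/29 per unit): all 29 → value 198, running total 715.00
- sim.zip (105/23 per unit): 7 of 23 → value 7×105/23 = 31.9565, running total 746.96
Total 746.96.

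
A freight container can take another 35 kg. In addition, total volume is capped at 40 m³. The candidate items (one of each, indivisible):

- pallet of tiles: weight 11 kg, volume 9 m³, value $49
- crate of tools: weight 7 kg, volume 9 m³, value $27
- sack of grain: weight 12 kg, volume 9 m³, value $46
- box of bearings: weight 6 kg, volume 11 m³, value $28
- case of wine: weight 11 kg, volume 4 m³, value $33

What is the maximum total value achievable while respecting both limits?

$137

Feasible sets respecting both limits:
- pallet of tiles+crate of tools+box of bearings+case of wine: weight 35, volume 33, value 137
- pallet of tiles+sack of grain+case of wine: weight 34, volume 22, value 128
- pallet of tiles+sack of grain+box of bearings: weight 29, volume 29, value 123
- pallet of tiles+crate of tools+sack of grain: weight 30, volume 27, value 122
Best: $137.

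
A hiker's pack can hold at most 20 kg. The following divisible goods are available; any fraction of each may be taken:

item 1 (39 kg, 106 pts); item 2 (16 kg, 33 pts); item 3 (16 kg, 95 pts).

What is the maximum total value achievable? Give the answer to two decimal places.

105.87

Take in order of value per unit:
- item 3 (95/16 per unit): all 16 → value 95, running total 95.00
- item 1 (106/39 per unit): 4 of 39 → value 4×106/39 = 10.8718, running total 105.87
Total 105.87.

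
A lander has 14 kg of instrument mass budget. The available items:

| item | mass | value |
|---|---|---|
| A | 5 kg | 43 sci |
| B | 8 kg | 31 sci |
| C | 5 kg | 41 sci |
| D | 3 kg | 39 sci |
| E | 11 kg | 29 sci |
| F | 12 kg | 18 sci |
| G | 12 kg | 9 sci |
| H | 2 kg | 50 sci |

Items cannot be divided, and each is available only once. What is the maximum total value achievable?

Check high-value combinations within 14 kg:
- A+C+H: mass 5+5+2=12, value 43+41+50=134
- A+D+H: mass 5+3+2=10, value 43+39+50=132
- C+D+H: mass 5+3+2=10, value 41+39+50=130
Best: 134 sci.

134 sci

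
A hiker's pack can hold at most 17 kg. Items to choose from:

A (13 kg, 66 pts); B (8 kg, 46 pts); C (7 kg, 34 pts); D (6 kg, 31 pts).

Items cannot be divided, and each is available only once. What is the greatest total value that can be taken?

80 pts

This is a 0/1 knapsack; check combinations near the capacity.
- B+C: weight 8+7=15, value 46+34=80
- B+D: weight 8+6=14, value 46+31=77
- A: weight 13, value 66
- C+D: weight 7+6=13, value 34+31=65
Best: 80 pts.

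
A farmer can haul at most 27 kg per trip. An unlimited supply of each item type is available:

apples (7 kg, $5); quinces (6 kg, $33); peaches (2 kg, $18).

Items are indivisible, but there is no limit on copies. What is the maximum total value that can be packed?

$234

Best value-per-unit is peaches at 18/2, and filling with it alone uses weight 13×2=26. No mix of the others beats 13×18 = 234.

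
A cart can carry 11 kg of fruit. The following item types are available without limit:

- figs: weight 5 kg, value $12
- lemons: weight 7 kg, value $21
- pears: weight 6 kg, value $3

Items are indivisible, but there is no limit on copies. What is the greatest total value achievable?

Best value-per-unit is lemons at 21/7; filling with it alone gives 1×21 = 21.
Optimal mix: 2×figs → weight 10, value 24.

$24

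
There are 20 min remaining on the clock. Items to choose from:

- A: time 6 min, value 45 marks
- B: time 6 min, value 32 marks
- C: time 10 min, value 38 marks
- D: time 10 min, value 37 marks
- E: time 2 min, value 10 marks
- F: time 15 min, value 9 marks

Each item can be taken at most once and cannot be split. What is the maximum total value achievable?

Check high-value combinations within 20 min:
- A+C+E: time 6+10+2=18, value 45+38+10=93
- A+D+E: time 6+10+2=18, value 45+37+10=92
- A+B+E: time 6+6+2=14, value 45+32+10=87
- A+C: time 6+10=16, value 45+38=83
- A+D: time 6+10=16, value 45+37=82
Best: 93 marks.

93 marks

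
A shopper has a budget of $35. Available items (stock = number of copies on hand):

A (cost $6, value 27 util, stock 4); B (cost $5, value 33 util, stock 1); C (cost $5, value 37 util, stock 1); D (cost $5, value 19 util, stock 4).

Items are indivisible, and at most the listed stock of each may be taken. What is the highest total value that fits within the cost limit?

Best selections within cost 35 and stock limits:
- 4×A + 1×B + 1×C: cost 34, value 178
- 3×A + 1×B + 1×C + 1×D: cost 33, value 170
- 4×A + 1×C + 1×D: cost 34, value 164
Best: 178 util.

178 util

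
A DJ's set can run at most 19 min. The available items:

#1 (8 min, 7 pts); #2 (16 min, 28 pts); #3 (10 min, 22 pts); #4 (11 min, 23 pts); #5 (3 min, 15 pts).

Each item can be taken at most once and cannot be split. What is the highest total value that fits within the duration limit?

Check high-value combinations within 19 min:
- #2+#5: duration 16+3=19, value 28+15=43
- #4+#5: duration 11+3=14, value 23+15=38
- #3+#5: duration 10+3=13, value 22+15=37
Best: 43 pts.

43 pts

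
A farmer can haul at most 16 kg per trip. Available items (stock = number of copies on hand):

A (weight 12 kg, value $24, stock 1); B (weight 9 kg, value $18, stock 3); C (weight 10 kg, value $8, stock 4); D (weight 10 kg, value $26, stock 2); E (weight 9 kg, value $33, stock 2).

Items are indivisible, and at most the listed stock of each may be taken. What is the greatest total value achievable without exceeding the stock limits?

$33

Top feasible selections:
- 1×E: weight 9, value 33
- 1×D: weight 10, value 26
- 1×A: weight 12, value 24
Best: $33.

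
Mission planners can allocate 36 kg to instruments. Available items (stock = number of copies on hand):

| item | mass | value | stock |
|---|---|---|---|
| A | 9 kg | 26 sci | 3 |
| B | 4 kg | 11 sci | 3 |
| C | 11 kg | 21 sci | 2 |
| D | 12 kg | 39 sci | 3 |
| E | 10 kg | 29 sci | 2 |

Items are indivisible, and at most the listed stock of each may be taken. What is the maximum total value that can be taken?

Best selections within mass 36 and stock limits:
- 3×D: mass 36, value 117
- 3×B + 2×D: mass 36, value 111
- 1×B + 1×D + 2×E: mass 36, value 108
Best: 117 sci.

117 sci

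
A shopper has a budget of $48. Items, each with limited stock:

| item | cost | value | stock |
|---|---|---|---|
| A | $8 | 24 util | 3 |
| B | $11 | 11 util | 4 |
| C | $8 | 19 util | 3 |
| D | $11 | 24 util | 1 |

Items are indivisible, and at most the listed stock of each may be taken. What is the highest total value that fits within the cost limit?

129 util

Best selections within cost 48 and stock limits:
- 3×A + 3×C: cost 48, value 129
- 3×A + 1×C + 1×D: cost 43, value 115
Best: 129 util.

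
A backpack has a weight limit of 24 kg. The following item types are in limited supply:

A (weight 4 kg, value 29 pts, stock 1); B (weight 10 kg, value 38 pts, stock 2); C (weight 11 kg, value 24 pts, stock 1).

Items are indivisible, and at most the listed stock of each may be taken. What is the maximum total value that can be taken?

Best selections within weight 24 and stock limits:
- 1×A + 2×B: weight 24, value 105
- 2×B: weight 20, value 76
- 1×A + 1×B: weight 14, value 67
- 1×B + 1×C: weight 21, value 62
Best: 105 pts.

105 pts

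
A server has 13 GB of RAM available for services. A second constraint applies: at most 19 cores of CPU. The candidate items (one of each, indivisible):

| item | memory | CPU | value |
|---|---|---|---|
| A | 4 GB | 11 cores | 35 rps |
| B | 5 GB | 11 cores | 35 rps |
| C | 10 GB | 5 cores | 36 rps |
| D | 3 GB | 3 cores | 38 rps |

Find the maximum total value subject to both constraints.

Feasible sets respecting both limits:
- C+D: memory 13, CPU 8, value 74
- A+D: memory 7, CPU 14, value 73
- B+D: memory 8, CPU 14, value 73
- D: memory 3, CPU 3, value 38
Best: 74 rps.

74 rps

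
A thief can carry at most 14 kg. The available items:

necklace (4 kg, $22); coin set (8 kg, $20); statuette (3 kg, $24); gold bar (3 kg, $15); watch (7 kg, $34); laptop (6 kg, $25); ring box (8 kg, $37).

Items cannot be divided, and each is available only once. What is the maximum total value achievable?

Check high-value combinations within 14 kg:
- necklace+statuette+watch: weight 4+3+7=14, value 22+24+34=80
- statuette+gold bar+ring box: weight 3+3+8=14, value 24+15+37=76
- statuette+gold bar+watch: weight 3+3+7=13, value 24+15+34=73
Best: $80.

$80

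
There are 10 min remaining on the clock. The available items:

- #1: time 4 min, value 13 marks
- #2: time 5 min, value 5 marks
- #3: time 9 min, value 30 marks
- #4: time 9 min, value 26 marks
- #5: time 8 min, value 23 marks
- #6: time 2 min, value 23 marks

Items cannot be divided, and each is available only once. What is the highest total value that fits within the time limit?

Check high-value combinations within 10 min:
- #5+#6: time 8+2=10, value 23+23=46
- #1+#6: time 4+2=6, value 13+23=36
- #3: time 9, value 30
- #2+#6: time 5+2=7, value 5+23=28
- #4: time 9, value 26
Best: 46 marks.

46 marks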